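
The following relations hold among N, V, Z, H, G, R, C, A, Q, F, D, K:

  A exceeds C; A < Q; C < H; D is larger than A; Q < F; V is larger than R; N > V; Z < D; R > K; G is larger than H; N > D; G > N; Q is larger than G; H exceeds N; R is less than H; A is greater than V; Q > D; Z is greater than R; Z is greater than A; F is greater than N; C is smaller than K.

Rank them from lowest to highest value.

Nothing is placed below C, so it is least; from there C < K; K < R; R < V; V < A; A < Z; Z < D; D < N; N < H; H < G; G < Q; Q < F, each given directly.

C < K < R < V < A < Z < D < N < H < G < Q < F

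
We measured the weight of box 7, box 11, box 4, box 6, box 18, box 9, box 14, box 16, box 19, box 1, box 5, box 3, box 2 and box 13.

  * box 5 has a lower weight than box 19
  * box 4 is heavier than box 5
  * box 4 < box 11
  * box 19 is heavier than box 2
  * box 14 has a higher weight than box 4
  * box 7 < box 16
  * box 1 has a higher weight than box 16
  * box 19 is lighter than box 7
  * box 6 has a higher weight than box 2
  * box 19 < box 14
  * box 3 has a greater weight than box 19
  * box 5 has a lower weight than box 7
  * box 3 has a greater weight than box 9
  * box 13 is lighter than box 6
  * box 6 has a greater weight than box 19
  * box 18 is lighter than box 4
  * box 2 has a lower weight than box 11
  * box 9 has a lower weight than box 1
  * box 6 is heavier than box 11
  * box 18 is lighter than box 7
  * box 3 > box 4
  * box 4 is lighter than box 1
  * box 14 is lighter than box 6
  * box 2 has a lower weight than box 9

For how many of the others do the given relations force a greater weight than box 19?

Directly above box 19: box 7, box 14, box 3, box 6.
One step further: box 16 (5 so far).
One step further: box 1 (6 so far).
No other element is forced above box 19 by the given relations, so the count is 6.

6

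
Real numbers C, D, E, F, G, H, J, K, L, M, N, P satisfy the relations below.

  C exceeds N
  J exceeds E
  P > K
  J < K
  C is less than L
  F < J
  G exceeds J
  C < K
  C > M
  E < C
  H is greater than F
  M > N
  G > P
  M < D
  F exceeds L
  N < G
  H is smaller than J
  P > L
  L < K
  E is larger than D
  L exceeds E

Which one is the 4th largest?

Chaining the given pairs: N < M < D < E < C < L < F < H < J < K < P < G.
The 4th largest is J.

J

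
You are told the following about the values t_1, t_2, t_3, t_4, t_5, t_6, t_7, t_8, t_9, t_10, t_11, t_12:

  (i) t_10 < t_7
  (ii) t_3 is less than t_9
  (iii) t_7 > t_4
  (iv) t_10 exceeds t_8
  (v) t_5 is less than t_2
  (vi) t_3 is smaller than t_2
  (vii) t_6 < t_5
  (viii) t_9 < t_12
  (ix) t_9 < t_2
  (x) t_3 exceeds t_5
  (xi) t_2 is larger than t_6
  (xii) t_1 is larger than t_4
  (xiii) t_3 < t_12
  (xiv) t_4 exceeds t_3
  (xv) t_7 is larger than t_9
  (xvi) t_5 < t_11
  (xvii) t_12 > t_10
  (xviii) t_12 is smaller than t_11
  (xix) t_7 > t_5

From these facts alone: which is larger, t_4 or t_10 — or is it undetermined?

undetermined

Following every chain through t_4: above t_4 we get t_7, t_1; below t_4 we get t_6, t_5, t_3.
t_10 is not reached, and no chain runs the other way from t_10 to t_4.
So the given relations leave the order of t_4 and t_10 undetermined.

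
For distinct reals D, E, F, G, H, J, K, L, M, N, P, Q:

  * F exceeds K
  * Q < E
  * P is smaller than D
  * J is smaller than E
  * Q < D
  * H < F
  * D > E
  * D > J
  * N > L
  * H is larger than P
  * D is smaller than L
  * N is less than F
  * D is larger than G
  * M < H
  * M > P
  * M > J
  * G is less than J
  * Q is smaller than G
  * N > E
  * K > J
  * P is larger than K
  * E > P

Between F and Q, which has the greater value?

Q < G < J < K < P < E < D < L < N < F, by transitivity through G, J, K, P, E, D, L, N.
So Q < F; F is the larger of the two.

F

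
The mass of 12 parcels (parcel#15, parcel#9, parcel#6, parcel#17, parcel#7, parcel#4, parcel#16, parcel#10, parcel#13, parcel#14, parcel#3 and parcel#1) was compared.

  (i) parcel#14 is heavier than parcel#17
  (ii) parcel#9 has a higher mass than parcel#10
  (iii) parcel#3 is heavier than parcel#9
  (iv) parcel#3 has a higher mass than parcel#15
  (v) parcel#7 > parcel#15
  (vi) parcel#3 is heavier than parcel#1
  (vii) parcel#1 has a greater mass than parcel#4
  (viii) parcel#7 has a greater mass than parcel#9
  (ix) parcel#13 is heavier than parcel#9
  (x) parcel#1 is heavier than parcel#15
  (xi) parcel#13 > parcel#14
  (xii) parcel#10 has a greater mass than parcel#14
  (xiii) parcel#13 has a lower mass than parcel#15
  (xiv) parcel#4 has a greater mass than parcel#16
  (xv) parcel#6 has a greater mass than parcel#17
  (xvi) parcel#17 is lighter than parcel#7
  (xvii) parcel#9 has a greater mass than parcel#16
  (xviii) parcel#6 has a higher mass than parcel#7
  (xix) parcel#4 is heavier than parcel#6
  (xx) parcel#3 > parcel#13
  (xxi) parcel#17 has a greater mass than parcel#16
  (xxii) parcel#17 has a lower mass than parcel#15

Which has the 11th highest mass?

Piecing the relations together gives one ordering: parcel#16 < parcel#17 < parcel#14 < parcel#10 < parcel#9 < parcel#13 < parcel#15 < parcel#7 < parcel#6 < parcel#4 < parcel#1 < parcel#3.
Counting 11 from the largest end gives parcel#17.

parcel#17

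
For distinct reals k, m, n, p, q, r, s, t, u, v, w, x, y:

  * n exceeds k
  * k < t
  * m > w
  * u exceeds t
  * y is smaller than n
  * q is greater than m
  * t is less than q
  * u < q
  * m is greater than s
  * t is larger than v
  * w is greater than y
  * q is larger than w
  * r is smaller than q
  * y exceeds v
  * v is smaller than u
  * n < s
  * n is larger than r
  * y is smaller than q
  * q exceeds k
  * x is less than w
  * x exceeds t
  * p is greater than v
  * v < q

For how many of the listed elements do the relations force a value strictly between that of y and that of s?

Chaining upward from y reaches: n, w, m, q.
Chaining downward from s reaches: v, k, r, n.
Strictly between y and s are those in both lists: n — 1 element.

1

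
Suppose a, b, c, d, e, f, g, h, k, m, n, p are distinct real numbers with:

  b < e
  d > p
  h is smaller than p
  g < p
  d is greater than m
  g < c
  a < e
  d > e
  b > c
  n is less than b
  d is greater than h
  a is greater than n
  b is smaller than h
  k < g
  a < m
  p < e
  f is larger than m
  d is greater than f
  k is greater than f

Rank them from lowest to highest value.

n < a < m < f < k < g < c < b < h < p < e < d

The consecutive links are each given: n < a; a < m; m < f; f < k; k < g; g < c; c < b; b < h; h < p; p < e; e < d.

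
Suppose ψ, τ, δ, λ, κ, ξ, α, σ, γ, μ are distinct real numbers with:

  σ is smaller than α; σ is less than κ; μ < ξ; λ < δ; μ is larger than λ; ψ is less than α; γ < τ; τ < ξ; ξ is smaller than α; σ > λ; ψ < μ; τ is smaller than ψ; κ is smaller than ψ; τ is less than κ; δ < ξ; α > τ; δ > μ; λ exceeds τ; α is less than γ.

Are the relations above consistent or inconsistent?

inconsistent

Chaining the given relations yields γ < τ < λ < σ < κ < ψ < μ < δ < ξ < α, so γ < α. But one relation states α < γ. These cannot both hold.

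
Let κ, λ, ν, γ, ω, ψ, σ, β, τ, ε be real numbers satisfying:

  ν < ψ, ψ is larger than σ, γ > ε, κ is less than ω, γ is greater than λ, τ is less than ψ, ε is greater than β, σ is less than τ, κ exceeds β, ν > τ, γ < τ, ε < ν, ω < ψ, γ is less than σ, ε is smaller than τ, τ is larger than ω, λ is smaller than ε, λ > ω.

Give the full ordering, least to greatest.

β < κ < ω < λ < ε < γ < σ < τ < ν < ψ

Each adjacent pair is fixed by a given relation: β < κ; κ < ω; ω < λ; λ < ε; ε < γ; γ < σ; σ < τ; τ < ν; ν < ψ. Chaining them end to end gives the full order.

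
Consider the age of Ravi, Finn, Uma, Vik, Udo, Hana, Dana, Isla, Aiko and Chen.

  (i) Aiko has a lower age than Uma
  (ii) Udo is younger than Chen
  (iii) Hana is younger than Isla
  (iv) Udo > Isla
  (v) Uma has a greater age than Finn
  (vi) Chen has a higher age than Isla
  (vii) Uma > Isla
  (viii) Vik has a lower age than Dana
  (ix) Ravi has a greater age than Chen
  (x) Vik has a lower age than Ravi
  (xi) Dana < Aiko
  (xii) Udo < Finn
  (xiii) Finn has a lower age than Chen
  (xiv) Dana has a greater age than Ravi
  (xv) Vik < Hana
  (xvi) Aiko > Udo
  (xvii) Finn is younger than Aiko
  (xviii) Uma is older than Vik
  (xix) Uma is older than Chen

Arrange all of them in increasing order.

Vik < Hana < Isla < Udo < Finn < Chen < Ravi < Dana < Aiko < Uma

The consecutive links are each given: Vik < Hana; Hana < Isla; Isla < Udo; Udo < Finn; Finn < Chen; Chen < Ravi; Ravi < Dana; Dana < Aiko; Aiko < Uma.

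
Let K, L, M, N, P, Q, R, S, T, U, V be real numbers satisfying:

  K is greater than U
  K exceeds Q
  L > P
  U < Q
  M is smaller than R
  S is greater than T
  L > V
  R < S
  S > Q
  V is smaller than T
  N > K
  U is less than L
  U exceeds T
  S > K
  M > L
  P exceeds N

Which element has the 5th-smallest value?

Piecing the relations together gives one ordering: V < T < U < Q < K < N < P < L < M < R < S.
The 5th smallest is K.

K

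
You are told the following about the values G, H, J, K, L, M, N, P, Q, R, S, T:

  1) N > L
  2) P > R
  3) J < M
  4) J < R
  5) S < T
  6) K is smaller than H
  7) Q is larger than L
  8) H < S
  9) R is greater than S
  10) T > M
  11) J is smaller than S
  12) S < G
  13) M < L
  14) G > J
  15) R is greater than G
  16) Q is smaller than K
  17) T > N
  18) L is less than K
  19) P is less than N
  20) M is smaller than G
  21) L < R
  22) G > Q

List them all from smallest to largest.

J < M < L < Q < K < H < S < G < R < P < N < T

Nothing is placed below J, so it is least; from there J < M; M < L; L < Q; Q < K; K < H; H < S; S < G; G < R; R < P; P < N; N < T, each given directly.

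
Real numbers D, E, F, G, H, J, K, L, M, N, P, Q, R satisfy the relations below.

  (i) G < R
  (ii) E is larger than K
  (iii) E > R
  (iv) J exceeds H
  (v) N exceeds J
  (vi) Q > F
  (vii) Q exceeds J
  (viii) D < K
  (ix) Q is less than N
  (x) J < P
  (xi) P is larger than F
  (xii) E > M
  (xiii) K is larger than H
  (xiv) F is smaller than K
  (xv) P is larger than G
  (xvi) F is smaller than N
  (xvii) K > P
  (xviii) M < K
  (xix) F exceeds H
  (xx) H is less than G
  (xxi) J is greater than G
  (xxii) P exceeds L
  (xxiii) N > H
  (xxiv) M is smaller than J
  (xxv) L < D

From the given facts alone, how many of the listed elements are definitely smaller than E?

The elements the relations force below E are H, M, G, F, L, R, J, D, P, K — no chain reaches any other.
That is 10.

10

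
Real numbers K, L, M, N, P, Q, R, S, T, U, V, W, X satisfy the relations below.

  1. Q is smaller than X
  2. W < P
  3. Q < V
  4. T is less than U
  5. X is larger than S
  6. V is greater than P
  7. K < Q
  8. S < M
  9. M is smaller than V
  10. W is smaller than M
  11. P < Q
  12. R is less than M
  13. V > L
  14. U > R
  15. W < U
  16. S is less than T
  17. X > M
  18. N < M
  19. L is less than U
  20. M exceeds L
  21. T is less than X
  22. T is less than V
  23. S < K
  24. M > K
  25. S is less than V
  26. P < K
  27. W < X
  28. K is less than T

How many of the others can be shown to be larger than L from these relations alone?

4

From L the given relations immediately reach M, V, U.
From those, X — 4 in total.
No other element is forced above L by the given relations, so the count is 4.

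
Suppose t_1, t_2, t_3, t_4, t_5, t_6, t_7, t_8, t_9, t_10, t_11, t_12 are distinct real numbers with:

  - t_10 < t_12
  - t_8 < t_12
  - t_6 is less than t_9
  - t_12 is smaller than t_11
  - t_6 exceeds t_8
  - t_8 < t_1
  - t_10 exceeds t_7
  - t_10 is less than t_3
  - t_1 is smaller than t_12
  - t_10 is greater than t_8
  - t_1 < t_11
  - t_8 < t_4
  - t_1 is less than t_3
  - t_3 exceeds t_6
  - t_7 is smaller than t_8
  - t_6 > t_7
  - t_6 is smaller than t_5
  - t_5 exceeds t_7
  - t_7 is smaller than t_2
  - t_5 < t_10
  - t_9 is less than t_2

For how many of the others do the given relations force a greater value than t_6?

7

From t_6 the given relations immediately reach t_9, t_5, t_3.
From those, t_10, t_2 — 5 in total.
From those, t_12 — 6 in total.
From those, t_11 — 7 in total.
Nothing else is reachable above t_6; 7 in all.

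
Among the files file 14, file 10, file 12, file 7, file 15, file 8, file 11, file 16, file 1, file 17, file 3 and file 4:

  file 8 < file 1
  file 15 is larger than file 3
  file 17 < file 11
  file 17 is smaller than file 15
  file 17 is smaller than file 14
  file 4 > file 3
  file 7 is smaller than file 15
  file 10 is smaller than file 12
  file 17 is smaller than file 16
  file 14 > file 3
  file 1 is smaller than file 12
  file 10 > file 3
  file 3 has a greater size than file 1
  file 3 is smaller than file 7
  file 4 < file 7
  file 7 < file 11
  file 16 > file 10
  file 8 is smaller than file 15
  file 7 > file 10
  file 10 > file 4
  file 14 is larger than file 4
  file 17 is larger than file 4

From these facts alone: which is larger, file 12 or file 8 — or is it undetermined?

The relevant relations are file 8 < file 1; file 1 < file 3; file 3 < file 4; file 4 < file 10; file 10 < file 12.
Together: file 8 < file 1 < file 3 < file 4 < file 10 < file 12.
So file 12 is larger.

file 12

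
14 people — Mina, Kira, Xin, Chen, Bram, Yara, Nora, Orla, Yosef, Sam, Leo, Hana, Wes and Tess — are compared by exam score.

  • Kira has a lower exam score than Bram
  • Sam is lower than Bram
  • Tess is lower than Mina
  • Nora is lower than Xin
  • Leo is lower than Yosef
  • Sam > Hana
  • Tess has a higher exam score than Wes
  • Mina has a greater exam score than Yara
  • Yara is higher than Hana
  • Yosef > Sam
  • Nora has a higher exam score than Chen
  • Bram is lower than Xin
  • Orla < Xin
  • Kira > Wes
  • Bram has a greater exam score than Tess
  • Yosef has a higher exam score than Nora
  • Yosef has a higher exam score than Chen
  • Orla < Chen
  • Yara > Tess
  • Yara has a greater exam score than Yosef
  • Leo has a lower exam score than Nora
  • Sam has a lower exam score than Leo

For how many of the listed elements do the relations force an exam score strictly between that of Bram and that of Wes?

The relations place Wes below Bram. An element lies strictly between them when it is forced above Wes and also forced below Bram.
Above Wes: {Tess, Kira, Yara, Mina, Xin}. Below Bram: {Hana, Sam, Tess, Kira}.
Intersection: {Tess, Kira} — 2.

2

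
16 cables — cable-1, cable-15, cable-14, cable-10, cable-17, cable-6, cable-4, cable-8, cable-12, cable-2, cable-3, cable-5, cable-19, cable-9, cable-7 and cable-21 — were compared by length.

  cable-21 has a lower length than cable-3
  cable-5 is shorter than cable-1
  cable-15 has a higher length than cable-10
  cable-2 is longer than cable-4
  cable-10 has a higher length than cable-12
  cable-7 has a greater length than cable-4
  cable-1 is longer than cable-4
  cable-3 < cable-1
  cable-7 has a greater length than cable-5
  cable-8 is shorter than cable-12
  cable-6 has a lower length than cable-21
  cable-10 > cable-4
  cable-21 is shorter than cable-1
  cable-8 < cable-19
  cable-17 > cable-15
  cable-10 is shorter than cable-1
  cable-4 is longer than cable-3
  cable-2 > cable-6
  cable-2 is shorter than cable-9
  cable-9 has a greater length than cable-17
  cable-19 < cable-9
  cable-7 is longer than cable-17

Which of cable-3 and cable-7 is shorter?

cable-3

Link the given pairs in sequence: cable-3 < cable-4; cable-4 < cable-10; cable-10 < cable-15; cable-15 < cable-17; cable-17 < cable-7.
Together: cable-3 < cable-4 < cable-10 < cable-15 < cable-17 < cable-7.
So cable-3 < cable-7; cable-3 is the shorter of the two.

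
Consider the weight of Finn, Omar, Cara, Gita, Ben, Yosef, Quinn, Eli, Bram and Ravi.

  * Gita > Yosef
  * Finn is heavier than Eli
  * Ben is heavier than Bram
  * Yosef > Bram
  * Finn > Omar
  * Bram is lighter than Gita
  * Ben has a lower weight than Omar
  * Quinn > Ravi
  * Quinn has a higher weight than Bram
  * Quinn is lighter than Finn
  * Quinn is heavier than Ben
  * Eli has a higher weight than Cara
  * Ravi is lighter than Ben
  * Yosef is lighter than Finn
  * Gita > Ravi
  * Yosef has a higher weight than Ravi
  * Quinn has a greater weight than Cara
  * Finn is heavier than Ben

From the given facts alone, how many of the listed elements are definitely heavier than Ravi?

6

From Ravi the given relations immediately reach Yosef, Ben, Gita, Quinn.
From those, Omar, Finn — 6 in total.
No other element is forced above Ravi by the given relations, so the count is 6.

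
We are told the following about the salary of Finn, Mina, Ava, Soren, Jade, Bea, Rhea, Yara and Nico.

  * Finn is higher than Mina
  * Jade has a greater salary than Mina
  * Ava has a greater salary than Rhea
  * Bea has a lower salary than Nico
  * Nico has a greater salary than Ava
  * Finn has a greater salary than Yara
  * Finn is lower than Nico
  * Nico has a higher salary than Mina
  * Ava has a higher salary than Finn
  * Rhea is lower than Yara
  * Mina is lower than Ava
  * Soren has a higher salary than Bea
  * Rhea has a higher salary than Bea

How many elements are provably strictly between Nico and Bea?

The relations place Bea below Nico. An element lies strictly between them when it is forced above Bea and also forced below Nico.
Above Bea: {Rhea, Yara, Soren, Finn, Ava}. Below Nico: {Mina, Rhea, Yara, Finn, Ava}.
Intersection: {Rhea, Yara, Finn, Ava} — 4.

4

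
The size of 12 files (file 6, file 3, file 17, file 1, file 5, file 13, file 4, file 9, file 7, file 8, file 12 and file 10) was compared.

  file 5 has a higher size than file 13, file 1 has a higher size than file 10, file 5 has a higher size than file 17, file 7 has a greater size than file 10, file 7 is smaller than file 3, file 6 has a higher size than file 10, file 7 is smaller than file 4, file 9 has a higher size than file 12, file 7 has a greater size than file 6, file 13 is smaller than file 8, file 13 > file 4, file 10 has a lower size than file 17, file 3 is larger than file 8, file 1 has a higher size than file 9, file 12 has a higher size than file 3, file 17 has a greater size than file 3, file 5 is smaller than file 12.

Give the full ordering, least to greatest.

The consecutive links are each given: file 10 < file 6; file 6 < file 7; file 7 < file 4; file 4 < file 13; file 13 < file 8; file 8 < file 3; file 3 < file 17; file 17 < file 5; file 5 < file 12; file 12 < file 9; file 9 < file 1.

file 10 < file 6 < file 7 < file 4 < file 13 < file 8 < file 3 < file 17 < file 5 < file 12 < file 9 < file 1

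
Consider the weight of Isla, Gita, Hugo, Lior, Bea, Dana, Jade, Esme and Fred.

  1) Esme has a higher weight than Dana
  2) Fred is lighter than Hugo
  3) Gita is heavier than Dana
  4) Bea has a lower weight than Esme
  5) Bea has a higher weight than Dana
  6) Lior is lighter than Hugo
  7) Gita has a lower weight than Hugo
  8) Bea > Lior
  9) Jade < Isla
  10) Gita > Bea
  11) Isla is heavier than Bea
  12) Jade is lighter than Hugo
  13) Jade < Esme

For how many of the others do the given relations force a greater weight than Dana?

5

Directly above Dana: Bea, Gita, Esme.
One step further: Isla, Hugo (5 so far).
Nothing else is reachable above Dana; 5 in all.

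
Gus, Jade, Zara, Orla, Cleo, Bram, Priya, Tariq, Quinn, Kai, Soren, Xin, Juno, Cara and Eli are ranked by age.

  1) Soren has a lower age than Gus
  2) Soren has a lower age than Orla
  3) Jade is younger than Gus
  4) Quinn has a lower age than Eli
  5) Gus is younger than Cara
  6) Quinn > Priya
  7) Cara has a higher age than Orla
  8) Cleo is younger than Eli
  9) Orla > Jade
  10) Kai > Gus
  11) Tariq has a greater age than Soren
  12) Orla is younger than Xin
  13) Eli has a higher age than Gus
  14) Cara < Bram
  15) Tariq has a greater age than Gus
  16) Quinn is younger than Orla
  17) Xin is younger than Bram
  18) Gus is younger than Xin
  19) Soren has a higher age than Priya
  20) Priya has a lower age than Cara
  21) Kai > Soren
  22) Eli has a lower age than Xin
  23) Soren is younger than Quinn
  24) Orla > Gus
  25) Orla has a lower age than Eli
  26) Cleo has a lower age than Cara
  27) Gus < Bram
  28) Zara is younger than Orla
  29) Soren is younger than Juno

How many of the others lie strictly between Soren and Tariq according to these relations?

The relations place Soren below Tariq. An element lies strictly between them when it is forced above Soren and also forced below Tariq.
Above Soren: {Gus, Quinn, Kai, Juno, Orla, Eli, Cara, Xin, Bram}. Below Tariq: {Priya, Jade, Gus}.
Intersection: {Gus} — 1.

1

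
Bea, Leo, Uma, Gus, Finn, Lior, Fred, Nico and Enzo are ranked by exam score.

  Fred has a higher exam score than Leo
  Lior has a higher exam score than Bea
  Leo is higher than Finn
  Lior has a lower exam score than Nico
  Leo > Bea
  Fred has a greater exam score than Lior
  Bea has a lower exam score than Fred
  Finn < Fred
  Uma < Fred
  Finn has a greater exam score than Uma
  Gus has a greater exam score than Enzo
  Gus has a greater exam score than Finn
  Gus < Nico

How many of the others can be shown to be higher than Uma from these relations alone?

From Uma the given relations immediately reach Finn, Fred.
From those, Leo, Gus — 4 in total.
From those, Nico — 5 in total.
No other element is forced above Uma by the given relations, so the count is 5.

5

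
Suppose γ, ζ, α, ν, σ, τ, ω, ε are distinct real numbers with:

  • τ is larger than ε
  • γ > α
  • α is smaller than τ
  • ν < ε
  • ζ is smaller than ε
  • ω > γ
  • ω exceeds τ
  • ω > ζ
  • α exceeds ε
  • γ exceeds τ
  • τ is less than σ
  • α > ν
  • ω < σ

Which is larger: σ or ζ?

σ

ζ < ε and ε < α give ζ < α.
Then α < τ extends the chain to τ.
With τ < γ: ζ < ε < α < τ < γ.
With γ < ω: ζ < ε < α < τ < γ < ω.
With ω < σ: ζ < ε < α < τ < γ < ω < σ.
So ζ < σ; σ is the larger of the two.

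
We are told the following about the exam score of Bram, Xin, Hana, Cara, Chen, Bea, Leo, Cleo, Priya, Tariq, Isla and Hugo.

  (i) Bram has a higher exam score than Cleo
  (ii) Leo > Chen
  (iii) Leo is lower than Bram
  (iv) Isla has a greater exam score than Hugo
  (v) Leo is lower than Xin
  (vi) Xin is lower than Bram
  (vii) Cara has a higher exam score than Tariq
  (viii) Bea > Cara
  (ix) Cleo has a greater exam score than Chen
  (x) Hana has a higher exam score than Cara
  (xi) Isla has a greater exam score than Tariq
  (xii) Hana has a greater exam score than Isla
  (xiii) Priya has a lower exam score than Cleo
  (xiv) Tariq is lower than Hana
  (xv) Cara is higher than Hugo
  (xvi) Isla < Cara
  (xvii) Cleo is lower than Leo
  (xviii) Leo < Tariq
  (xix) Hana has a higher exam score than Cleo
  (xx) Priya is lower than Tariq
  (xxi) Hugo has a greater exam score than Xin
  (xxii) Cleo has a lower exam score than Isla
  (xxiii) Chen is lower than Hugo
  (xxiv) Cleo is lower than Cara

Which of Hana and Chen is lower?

Chen

Chen < Cleo and Cleo < Leo give Chen < Leo.
Then Leo < Xin extends the chain to Xin.
With Xin < Hugo: Chen < Cleo < Leo < Xin < Hugo.
Then Hugo < Isla extends the chain to Isla.
With Isla < Cara: Chen < Cleo < Leo < Xin < Hugo < Isla < Cara.
With Cara < Hana: Chen < Cleo < Leo < Xin < Hugo < Isla < Cara < Hana.
So Chen < Hana; Chen is the lower of the two.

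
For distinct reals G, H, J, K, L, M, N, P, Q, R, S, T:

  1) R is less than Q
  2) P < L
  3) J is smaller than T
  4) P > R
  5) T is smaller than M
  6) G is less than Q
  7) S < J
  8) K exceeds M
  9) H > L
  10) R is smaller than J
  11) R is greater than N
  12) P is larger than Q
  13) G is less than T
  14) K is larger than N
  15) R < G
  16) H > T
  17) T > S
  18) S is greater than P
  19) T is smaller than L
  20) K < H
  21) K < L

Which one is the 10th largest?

G

Piecing the relations together gives one ordering: N < R < G < Q < P < S < J < T < M < K < L < H.
The 10th largest is G.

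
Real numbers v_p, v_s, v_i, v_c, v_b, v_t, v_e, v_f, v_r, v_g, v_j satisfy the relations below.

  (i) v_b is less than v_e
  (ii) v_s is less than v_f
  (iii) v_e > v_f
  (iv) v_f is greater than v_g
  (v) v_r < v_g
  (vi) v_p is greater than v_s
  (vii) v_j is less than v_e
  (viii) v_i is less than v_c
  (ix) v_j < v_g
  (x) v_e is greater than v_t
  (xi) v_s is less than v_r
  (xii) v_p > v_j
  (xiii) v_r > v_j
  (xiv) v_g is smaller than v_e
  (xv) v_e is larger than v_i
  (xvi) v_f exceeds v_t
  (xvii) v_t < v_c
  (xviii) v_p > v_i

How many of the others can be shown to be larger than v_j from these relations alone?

5

Directly above v_j: v_r, v_g, v_e, v_p.
One step further: v_f (5 so far).
Nothing else is reachable above v_j; 5 in all.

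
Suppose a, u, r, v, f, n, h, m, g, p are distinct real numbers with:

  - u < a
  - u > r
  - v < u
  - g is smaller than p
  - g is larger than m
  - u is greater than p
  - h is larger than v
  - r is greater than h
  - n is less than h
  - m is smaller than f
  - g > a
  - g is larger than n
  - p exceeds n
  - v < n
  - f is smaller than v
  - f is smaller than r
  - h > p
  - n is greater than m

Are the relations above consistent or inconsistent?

inconsistent

We have a < g stated directly, yet also g < p < h < r < u < a by chaining the others — so g < a. Contradiction.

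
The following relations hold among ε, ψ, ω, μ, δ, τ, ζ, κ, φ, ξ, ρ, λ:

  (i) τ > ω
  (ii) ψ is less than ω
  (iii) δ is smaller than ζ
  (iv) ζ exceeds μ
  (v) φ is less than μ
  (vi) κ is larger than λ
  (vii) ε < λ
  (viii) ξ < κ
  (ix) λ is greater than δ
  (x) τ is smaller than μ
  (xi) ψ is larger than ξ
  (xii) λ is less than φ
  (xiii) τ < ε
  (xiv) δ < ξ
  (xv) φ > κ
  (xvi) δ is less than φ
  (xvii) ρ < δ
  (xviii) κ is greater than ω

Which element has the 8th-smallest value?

The consecutive relations fix a unique order: ρ < δ < ξ < ψ < ω < τ < ε < λ < κ < φ < μ < ζ.
The 8th smallest is λ.

λ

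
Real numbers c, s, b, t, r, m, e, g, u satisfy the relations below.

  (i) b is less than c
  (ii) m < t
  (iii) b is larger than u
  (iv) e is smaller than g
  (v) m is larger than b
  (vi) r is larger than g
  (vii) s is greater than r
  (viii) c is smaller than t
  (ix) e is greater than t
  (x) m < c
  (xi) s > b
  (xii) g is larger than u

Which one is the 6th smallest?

Piecing the relations together gives one ordering: u < b < m < c < t < e < g < r < s.
Counting 6 from the smallest end gives e.

e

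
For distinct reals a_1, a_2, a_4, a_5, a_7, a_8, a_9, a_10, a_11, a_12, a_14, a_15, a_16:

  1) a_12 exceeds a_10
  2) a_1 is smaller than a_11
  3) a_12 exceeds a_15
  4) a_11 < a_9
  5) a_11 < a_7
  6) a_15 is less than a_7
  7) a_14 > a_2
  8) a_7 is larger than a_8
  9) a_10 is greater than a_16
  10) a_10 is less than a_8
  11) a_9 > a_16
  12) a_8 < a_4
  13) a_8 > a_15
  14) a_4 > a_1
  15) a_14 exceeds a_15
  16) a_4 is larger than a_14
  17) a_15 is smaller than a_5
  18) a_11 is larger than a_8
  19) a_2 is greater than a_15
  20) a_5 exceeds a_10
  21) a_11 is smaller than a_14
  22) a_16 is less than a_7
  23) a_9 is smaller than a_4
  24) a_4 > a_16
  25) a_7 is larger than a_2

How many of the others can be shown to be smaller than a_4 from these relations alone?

9

Directly below a_4: a_16, a_1, a_8, a_9, a_14.
One step further: a_10, a_15, a_2, a_11 (9 so far).
Nothing else is reachable below a_4; 9 in all.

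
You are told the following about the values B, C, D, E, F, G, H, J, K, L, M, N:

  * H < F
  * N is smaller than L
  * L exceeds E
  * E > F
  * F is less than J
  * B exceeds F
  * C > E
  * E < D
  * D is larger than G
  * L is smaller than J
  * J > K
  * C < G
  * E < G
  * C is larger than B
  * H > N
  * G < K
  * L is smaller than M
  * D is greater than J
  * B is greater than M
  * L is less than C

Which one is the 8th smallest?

Piecing the relations together gives one ordering: N < H < F < E < L < M < B < C < G < K < J < D.
Counting 8 from the smallest end gives C.

C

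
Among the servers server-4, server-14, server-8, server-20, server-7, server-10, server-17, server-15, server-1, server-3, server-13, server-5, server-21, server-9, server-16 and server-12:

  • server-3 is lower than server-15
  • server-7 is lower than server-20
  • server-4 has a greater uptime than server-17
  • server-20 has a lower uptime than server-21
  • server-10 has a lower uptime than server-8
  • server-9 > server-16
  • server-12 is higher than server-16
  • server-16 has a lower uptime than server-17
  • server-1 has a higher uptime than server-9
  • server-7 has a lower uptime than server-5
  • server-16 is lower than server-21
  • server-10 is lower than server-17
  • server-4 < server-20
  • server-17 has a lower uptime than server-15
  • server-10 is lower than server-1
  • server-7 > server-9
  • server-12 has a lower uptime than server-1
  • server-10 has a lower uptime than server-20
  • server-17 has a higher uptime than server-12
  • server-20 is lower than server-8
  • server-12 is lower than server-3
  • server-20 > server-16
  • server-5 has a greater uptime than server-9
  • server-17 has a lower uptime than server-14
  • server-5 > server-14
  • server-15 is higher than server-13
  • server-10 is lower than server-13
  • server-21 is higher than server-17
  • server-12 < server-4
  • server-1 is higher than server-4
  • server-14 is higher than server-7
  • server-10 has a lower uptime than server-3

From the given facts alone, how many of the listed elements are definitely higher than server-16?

13

Directly above server-16: server-9, server-12, server-17, server-20, server-21.
One step further: server-7, server-4, server-3, server-1, server-15, server-8, server-14, server-5 (13 so far).
Nothing else is reachable above server-16; 13 in all.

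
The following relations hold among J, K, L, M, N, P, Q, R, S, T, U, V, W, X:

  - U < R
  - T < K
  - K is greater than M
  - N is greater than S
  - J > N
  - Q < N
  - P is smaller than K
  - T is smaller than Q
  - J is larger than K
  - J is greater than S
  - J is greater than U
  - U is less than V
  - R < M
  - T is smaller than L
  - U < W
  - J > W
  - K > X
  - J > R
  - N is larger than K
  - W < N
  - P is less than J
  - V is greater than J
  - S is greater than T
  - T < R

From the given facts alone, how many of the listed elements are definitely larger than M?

The elements the relations force above M are K, N, J, V — no chain reaches any other.
That is 4.

4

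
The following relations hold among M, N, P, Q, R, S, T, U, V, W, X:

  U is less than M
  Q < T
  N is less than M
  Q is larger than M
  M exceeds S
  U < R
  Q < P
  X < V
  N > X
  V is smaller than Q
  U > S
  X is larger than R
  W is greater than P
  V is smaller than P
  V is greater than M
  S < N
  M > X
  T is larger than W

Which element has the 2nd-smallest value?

U

The consecutive relations fix a unique order: S < U < R < X < N < M < V < Q < P < W < T.
The 2nd smallest is U.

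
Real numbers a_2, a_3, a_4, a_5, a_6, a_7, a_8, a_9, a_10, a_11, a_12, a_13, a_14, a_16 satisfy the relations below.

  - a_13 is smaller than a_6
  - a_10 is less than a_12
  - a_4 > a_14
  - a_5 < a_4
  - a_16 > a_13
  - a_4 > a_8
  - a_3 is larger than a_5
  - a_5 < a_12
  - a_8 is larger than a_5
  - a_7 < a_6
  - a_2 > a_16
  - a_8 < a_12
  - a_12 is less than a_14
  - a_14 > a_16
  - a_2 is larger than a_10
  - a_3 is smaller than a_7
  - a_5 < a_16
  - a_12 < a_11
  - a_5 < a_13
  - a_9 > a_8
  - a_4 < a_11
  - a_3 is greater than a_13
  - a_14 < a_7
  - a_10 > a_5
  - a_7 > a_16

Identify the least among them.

a_13 is not least since a_5 < a_13; a_10 is not least since a_5 < a_10; a_8 is not least since a_5 < a_8; a_12 is not least since a_8 < a_12; a_16 is not least since a_5 < a_16; a_14 is not least since a_12 < a_14; a_3 is not least since a_5 < a_3; a_4 is not least since a_5 < a_4; a_7 is not least since a_16 < a_7; a_2 is not least since a_16 < a_2; a_6 is not least since a_7 < a_6; a_11 is not least since a_12 < a_11; a_9 is not least since a_8 < a_9.
Only a_5 has nothing below it, so a_5 is the least.

a_5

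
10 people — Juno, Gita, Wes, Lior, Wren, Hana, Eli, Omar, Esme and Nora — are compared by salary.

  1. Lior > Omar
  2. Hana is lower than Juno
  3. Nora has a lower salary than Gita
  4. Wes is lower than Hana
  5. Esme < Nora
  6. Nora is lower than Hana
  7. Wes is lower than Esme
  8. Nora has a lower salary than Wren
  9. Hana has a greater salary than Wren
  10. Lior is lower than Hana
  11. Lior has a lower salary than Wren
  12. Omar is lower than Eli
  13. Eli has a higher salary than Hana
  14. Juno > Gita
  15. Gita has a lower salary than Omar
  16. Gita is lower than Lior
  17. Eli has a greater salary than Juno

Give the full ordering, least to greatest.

Wes < Esme < Nora < Gita < Omar < Lior < Wren < Hana < Juno < Eli

Each adjacent pair is fixed by a given relation: Wes < Esme; Esme < Nora; Nora < Gita; Gita < Omar; Omar < Lior; Lior < Wren; Wren < Hana; Hana < Juno; Juno < Eli. Chaining them end to end gives the full order.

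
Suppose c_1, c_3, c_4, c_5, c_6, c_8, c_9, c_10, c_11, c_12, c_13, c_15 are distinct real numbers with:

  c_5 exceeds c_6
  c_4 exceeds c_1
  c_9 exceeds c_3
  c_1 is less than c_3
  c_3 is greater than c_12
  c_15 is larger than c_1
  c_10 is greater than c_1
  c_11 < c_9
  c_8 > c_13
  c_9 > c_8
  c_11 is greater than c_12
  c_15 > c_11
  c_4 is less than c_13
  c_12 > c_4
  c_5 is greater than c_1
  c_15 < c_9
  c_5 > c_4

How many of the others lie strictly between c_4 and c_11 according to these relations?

The relations place c_4 below c_11. An element lies strictly between them when it is forced above c_4 and also forced below c_11.
Above c_4: {c_5, c_13, c_12, c_8, c_3, c_15, c_9}. Below c_11: {c_1, c_12}.
Intersection: {c_12} — 1.

1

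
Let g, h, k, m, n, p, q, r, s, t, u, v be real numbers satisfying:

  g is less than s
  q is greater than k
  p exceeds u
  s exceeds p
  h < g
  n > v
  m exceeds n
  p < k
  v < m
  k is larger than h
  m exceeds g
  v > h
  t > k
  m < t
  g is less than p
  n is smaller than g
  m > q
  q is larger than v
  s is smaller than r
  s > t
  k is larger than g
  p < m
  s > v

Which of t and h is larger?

t

Following the relations from h: h < v < n < g < p < k < q < m < t.
So h < t; t is the larger of the two.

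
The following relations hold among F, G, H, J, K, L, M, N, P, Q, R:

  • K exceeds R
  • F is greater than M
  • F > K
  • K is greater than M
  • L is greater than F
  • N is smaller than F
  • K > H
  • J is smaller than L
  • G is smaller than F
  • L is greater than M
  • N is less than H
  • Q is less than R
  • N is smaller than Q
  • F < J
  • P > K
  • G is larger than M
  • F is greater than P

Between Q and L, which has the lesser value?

Q

Q < R and R < K give Q < K.
With K < P: Q < R < K < P.
Then P < F extends the chain to F.
Then F < J extends the chain to J.
With J < L: Q < R < K < P < F < J < L.
So Q < L; Q is the smaller of the two.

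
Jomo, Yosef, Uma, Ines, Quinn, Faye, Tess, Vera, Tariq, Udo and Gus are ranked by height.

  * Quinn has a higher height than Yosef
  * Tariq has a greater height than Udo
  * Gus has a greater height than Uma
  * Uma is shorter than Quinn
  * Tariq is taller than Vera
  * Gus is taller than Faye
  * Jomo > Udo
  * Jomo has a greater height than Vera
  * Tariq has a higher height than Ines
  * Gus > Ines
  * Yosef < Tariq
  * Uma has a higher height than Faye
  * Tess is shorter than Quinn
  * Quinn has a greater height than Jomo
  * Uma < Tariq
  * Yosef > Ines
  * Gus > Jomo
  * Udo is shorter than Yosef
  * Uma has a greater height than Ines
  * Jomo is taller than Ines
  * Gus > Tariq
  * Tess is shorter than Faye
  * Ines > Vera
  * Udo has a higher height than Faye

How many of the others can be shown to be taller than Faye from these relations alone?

The elements the relations force above Faye are Udo, Uma, Jomo, Yosef, Tariq, Gus, Quinn — no chain reaches any other.
That is 7.

7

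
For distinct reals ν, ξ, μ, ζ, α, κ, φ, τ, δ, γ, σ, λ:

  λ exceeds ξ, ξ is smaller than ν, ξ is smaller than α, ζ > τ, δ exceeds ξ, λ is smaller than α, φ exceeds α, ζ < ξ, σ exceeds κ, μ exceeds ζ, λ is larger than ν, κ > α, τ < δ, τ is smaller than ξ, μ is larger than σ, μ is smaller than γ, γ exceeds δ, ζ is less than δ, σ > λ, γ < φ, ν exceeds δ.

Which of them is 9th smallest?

σ

The consecutive relations fix a unique order: τ < ζ < ξ < δ < ν < λ < α < κ < σ < μ < γ < φ.
Counting 9 from the smallest end gives σ.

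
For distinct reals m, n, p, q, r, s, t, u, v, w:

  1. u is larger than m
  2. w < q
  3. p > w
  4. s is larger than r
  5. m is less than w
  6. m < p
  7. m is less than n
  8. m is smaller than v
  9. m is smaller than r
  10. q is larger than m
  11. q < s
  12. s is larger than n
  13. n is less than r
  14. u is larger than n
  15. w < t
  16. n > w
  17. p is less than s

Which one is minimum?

m

w is not least since m < w; v is not least since m < v; q is not least since m < q; n is not least since m < n; r is not least since n < r; p is not least since w < p; t is not least since w < t; u is not least since n < u; s is not least since p < s.
Only m has nothing below it, so m is the minimum.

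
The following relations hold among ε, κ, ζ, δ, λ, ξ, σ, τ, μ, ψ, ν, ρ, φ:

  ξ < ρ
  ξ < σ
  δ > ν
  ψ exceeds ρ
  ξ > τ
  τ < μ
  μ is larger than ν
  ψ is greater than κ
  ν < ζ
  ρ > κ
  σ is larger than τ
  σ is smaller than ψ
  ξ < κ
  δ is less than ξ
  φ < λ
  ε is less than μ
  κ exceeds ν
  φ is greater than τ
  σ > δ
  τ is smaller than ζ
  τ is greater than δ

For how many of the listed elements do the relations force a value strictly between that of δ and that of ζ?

The relations place δ below ζ. An element lies strictly between them when it is forced above δ and also forced below ζ.
Above δ: {τ, φ, ξ, κ, ρ, μ, λ, σ, ψ}. Below ζ: {ν, τ}.
Intersection: {τ} — 1.

1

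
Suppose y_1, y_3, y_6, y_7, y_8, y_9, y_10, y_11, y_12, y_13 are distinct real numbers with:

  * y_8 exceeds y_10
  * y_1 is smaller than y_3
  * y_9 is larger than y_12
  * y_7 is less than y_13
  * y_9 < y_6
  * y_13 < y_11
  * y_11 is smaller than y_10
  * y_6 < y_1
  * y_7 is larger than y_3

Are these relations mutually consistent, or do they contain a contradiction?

The single ordering y_12 < y_9 < y_6 < y_1 < y_3 < y_7 < y_13 < y_11 < y_10 < y_8 satisfies every listed relation, so no contradiction arises.

consistent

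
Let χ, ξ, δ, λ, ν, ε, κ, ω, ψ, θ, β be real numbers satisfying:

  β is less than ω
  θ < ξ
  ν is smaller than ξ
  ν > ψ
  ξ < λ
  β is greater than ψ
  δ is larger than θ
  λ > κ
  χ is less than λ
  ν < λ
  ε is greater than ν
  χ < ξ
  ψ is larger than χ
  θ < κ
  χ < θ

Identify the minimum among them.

ψ is not least since χ < ψ; ν is not least since ψ < ν; β is not least since ψ < β; θ is not least since χ < θ; κ is not least since θ < κ; ε is not least since ν < ε; ξ is not least since χ < ξ; ω is not least since β < ω; δ is not least since θ < δ; λ is not least since χ < λ.
Only χ has nothing below it, so χ is the minimum.

χ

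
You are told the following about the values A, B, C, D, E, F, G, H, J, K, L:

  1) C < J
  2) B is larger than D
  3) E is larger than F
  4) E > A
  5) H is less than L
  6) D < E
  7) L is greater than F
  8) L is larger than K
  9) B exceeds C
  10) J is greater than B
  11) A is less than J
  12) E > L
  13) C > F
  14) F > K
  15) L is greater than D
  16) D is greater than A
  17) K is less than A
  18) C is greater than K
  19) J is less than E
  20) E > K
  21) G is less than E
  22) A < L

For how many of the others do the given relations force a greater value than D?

Directly above D: L, B, E.
One step further: J (4 so far).
Nothing else is reachable above D; 4 in all.

4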